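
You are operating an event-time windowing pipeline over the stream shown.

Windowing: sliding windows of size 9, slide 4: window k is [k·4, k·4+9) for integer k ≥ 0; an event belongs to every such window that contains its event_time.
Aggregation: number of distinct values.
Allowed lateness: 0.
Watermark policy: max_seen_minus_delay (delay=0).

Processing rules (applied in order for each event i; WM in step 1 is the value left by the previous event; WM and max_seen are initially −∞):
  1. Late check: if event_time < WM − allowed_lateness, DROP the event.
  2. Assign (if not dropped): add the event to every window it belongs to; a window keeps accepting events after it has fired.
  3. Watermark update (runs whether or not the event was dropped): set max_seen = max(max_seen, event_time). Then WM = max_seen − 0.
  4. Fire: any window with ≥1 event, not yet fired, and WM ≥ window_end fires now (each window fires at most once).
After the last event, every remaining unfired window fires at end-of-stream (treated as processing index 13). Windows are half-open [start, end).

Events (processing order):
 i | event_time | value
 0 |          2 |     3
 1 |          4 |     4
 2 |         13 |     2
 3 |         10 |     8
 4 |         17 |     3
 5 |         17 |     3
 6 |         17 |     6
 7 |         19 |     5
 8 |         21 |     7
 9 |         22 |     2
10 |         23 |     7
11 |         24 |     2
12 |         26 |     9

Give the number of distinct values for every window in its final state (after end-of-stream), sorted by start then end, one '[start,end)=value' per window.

[0,9)=2 [4,13)=1 [8,17)=1 [12,21)=4 [16,25)=5 [20,29)=3 [24,33)=2

i=0 t=2 v=3: → [0,9); WM=2
i=1 t=4 v=4: → [4,13),[0,9); WM=4
i=2 t=13 v=2: → [12,21),[8,17); WM=13; [0,9) fires=2 [4,13) fires=1
i=3 t=10 v=8: DROP (t<13-0); WM=13
i=4 t=17 v=3: → [16,25),[12,21); WM=17; [8,17) fires=1
i=5 t=17 v=3: → [16,25),[12,21); WM=17
i=6 t=17 v=6: → [16,25),[12,21); WM=17
i=7 t=19 v=5: → [16,25),[12,21); WM=19
i=8 t=21 v=7: → [20,29),[16,25); WM=21; [12,21) fires=4
i=9 t=22 v=2: → [20,29),[16,25); WM=22
i=10 t=23 v=7: → [20,29),[16,25); WM=23
i=11 t=24 v=2: → [24,33),[20,29),[16,25); WM=24
i=12 t=26 v=9: → [24,33),[20,29); WM=26; [16,25) fires=5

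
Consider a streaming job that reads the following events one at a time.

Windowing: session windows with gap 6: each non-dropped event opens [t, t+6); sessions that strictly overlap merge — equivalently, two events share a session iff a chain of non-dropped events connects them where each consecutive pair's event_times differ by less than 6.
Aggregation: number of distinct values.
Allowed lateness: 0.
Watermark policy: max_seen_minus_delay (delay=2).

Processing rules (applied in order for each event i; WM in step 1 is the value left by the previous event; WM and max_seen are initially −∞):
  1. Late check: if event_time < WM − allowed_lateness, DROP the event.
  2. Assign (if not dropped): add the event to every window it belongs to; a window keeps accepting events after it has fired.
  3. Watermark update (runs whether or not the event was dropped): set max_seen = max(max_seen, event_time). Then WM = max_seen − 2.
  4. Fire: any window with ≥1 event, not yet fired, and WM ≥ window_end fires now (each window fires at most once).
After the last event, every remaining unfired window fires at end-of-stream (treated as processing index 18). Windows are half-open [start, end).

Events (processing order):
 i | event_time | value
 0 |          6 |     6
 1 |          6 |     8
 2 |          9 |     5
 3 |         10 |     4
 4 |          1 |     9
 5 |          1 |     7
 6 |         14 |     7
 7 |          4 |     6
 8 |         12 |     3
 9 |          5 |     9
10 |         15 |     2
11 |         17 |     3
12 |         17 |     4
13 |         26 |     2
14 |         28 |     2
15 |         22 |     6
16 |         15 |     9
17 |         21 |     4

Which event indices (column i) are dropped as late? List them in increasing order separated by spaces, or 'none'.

4 5 7 9 15 16 17

i=0 t=6 v=6: → [6,12); WM=4
i=1 t=6 v=8: → [6,12); WM=4
i=2 t=9 v=5: → [6,15); WM=7
i=3 t=10 v=4: → [6,16); WM=8
i=4 t=1 v=9: DROP (t<8-0); WM=8
i=5 t=1 v=7: DROP (t<8-0); WM=8
i=6 t=14 v=7: → [6,20); WM=12
i=7 t=4 v=6: DROP (t<12-0); WM=12
i=8 t=12 v=3: → [6,20); WM=12
i=9 t=5 v=9: DROP (t<12-0); WM=12
i=10 t=15 v=2: → [6,21); WM=13
i=11 t=17 v=3: → [6,23); WM=15
i=12 t=17 v=4: → [6,23); WM=15
i=13 t=26 v=2: → [26,32); WM=24
i=14 t=28 v=2: → [26,34); WM=26
i=15 t=22 v=6: DROP (t<26-0); WM=26
i=16 t=15 v=9: DROP (t<26-0); WM=26
i=17 t=21 v=4: DROP (t<26-0); WM=26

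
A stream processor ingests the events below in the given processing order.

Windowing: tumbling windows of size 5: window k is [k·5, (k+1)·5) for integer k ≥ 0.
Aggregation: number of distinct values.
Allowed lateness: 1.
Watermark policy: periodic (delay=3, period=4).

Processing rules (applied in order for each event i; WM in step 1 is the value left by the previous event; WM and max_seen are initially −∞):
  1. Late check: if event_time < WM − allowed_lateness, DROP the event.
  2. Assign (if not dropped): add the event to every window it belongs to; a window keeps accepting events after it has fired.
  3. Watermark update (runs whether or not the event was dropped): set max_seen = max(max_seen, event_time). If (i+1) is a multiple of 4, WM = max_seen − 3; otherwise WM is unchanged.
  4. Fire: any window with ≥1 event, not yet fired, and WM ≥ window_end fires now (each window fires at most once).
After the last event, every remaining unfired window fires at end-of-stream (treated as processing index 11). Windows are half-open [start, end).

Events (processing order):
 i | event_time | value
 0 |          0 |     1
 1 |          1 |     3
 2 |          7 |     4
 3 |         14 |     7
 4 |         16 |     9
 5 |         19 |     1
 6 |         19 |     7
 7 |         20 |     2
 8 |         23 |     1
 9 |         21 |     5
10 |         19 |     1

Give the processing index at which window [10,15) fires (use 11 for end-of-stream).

7

i=0 t=0 v=1: → [0,5); WM=−∞
i=1 t=1 v=3: → [0,5); WM=−∞
i=2 t=7 v=4: → [5,10); WM=−∞
i=3 t=14 v=7: → [10,15); WM=11; [0,5) fires=2 [5,10) fires=1
i=4 t=16 v=9: → [15,20); WM=11
i=5 t=19 v=1: → [15,20); WM=11
i=6 t=19 v=7: → [15,20); WM=11
i=7 t=20 v=2: → [20,25); WM=17; [10,15) fires=1
i=8 t=23 v=1: → [20,25); WM=17
i=9 t=21 v=5: → [20,25); WM=17
i=10 t=19 v=1: → [15,20); WM=17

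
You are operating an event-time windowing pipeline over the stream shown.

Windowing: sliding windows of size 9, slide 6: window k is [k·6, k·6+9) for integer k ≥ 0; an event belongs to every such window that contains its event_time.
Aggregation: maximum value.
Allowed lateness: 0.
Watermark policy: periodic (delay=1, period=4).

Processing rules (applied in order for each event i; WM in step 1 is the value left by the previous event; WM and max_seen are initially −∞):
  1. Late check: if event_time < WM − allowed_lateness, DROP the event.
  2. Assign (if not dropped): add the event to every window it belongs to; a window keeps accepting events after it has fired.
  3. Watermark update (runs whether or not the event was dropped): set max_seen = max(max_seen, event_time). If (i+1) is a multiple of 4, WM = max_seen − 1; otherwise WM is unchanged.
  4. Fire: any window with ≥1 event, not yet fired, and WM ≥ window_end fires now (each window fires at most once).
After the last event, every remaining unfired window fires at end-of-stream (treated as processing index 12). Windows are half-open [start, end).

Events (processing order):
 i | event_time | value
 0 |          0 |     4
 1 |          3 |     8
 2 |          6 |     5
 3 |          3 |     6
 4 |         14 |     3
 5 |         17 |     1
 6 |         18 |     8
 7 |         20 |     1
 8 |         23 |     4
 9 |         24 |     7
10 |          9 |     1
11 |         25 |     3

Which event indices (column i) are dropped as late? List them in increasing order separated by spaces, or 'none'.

10

i=0 t=0 v=4: → [0,9); WM=−∞
i=1 t=3 v=8: → [0,9); WM=−∞
i=2 t=6 v=5: → [6,15),[0,9); WM=−∞
i=3 t=3 v=6: → [0,9); WM=5
i=4 t=14 v=3: → [12,21),[6,15); WM=5
i=5 t=17 v=1: → [12,21); WM=5
i=6 t=18 v=8: → [18,27),[12,21); WM=5
i=7 t=20 v=1: → [18,27),[12,21); WM=19; [0,9) fires=8 [6,15) fires=5
i=8 t=23 v=4: → [18,27); WM=19
i=9 t=24 v=7: → [24,33),[18,27); WM=19
i=10 t=9 v=1: DROP (t<19-0); WM=19
i=11 t=25 v=3: → [24,33),[18,27); WM=24; [12,21) fires=8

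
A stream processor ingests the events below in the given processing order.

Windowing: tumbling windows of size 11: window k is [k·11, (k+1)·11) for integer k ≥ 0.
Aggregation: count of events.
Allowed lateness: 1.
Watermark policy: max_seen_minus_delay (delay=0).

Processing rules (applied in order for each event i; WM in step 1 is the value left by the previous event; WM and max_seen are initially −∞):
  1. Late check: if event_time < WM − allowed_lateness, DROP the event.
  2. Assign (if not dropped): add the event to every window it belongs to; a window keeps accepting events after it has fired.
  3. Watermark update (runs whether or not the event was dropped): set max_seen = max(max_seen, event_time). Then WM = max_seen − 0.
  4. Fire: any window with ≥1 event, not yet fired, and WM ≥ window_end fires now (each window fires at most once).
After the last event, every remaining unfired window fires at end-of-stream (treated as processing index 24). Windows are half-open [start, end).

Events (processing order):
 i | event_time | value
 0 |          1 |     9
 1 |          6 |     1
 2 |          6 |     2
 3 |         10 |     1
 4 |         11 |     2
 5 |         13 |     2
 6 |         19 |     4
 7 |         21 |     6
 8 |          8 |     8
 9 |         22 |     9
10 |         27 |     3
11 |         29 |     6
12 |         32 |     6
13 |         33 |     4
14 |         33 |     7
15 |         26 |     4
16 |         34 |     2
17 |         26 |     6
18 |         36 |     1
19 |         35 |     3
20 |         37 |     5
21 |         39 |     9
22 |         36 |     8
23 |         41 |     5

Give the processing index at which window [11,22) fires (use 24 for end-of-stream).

9

i=0 t=1 v=9: → [0,11); WM=1
i=1 t=6 v=1: → [0,11); WM=6
i=2 t=6 v=2: → [0,11); WM=6
i=3 t=10 v=1: → [0,11); WM=10
i=4 t=11 v=2: → [11,22); WM=11; [0,11) fires=4
i=5 t=13 v=2: → [11,22); WM=13
i=6 t=19 v=4: → [11,22); WM=19
i=7 t=21 v=6: → [11,22); WM=21
i=8 t=8 v=8: DROP (t<21-1); WM=21
i=9 t=22 v=9: → [22,33); WM=22; [11,22) fires=4
i=10 t=27 v=3: → [22,33); WM=27
i=11 t=29 v=6: → [22,33); WM=29
i=12 t=32 v=6: → [22,33); WM=32
i=13 t=33 v=4: → [33,44); WM=33; [22,33) fires=4
i=14 t=33 v=7: → [33,44); WM=33
i=15 t=26 v=4: DROP (t<33-1); WM=33
i=16 t=34 v=2: → [33,44); WM=34
i=17 t=26 v=6: DROP (t<34-1); WM=34
i=18 t=36 v=1: → [33,44); WM=36
i=19 t=35 v=3: → [33,44); WM=36
i=20 t=37 v=5: → [33,44); WM=37
i=21 t=39 v=9: → [33,44); WM=39
i=22 t=36 v=8: DROP (t<39-1); WM=39
i=23 t=41 v=5: → [33,44); WM=41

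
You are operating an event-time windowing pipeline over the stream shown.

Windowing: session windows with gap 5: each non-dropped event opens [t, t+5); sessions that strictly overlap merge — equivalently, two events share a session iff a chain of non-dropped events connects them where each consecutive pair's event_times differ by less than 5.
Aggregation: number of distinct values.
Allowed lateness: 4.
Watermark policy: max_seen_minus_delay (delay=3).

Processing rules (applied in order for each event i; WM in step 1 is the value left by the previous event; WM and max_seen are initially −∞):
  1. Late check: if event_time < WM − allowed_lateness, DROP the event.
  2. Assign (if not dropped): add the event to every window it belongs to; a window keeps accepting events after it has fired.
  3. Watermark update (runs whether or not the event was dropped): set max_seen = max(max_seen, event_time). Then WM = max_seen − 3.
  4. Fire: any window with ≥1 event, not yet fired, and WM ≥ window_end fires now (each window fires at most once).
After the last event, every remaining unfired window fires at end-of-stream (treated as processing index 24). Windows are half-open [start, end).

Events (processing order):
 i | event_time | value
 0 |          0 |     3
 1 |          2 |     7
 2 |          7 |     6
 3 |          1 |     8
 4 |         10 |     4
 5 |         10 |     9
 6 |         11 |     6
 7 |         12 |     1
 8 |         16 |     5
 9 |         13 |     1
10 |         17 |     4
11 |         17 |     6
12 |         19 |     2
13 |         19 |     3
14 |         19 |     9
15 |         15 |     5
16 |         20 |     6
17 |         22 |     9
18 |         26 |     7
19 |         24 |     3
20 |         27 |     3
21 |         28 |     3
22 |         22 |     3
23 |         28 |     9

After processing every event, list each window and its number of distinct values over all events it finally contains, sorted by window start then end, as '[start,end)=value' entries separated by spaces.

i=0 t=0 v=3: → [0,5); WM=-3
i=1 t=2 v=7: → [0,7); WM=-1
i=2 t=7 v=6: → [7,12); WM=4
i=3 t=1 v=8: → [0,7); WM=4
i=4 t=10 v=4: → [7,15); WM=7
i=5 t=10 v=9: → [7,15); WM=7
i=6 t=11 v=6: → [7,16); WM=8
i=7 t=12 v=1: → [7,17); WM=9
i=8 t=16 v=5: → [7,21); WM=13
i=9 t=13 v=1: → [7,21); WM=13
i=10 t=17 v=4: → [7,22); WM=14
i=11 t=17 v=6: → [7,22); WM=14
i=12 t=19 v=2: → [7,24); WM=16
i=13 t=19 v=3: → [7,24); WM=16
i=14 t=19 v=9: → [7,24); WM=16
i=15 t=15 v=5: → [7,24); WM=16
i=16 t=20 v=6: → [7,25); WM=17
i=17 t=22 v=9: → [7,27); WM=19
i=18 t=26 v=7: → [7,31); WM=23
i=19 t=24 v=3: → [7,31); WM=23
i=20 t=27 v=3: → [7,32); WM=24
i=21 t=28 v=3: → [7,33); WM=25
i=22 t=22 v=3: → [7,33); WM=25
i=23 t=28 v=9: → [7,33); WM=25

[0,7)=3 [7,33)=8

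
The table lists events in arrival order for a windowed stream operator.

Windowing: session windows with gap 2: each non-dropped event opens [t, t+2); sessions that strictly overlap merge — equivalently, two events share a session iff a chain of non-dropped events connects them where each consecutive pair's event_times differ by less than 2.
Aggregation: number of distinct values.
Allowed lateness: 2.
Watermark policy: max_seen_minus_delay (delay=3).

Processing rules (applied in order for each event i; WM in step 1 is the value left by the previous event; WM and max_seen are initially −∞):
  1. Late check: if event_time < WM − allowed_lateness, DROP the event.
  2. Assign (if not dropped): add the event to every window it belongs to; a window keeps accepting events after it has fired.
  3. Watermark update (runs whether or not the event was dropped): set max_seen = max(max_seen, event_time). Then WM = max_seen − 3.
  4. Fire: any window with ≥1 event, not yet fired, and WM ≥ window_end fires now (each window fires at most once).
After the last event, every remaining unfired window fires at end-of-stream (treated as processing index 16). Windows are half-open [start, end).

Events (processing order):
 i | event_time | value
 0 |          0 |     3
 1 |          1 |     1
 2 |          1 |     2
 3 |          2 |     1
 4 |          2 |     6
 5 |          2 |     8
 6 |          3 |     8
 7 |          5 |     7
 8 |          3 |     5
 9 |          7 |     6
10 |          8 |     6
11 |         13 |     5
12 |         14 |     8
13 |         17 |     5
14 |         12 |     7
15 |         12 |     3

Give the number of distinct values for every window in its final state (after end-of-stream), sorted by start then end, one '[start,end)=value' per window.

[0,5)=6 [5,7)=1 [7,10)=1 [12,16)=4 [17,19)=1

i=0 t=0 v=3: → [0,2); WM=-3
i=1 t=1 v=1: → [0,3); WM=-2
i=2 t=1 v=2: → [0,3); WM=-2
i=3 t=2 v=1: → [0,4); WM=-1
i=4 t=2 v=6: → [0,4); WM=-1
i=5 t=2 v=8: → [0,4); WM=-1
i=6 t=3 v=8: → [0,5); WM=0
i=7 t=5 v=7: → [5,7); WM=2
i=8 t=3 v=5: → [0,5); WM=2
i=9 t=7 v=6: → [7,9); WM=4
i=10 t=8 v=6: → [7,10); WM=5
i=11 t=13 v=5: → [13,15); WM=10
i=12 t=14 v=8: → [13,16); WM=11
i=13 t=17 v=5: → [17,19); WM=14
i=14 t=12 v=7: → [12,16); WM=14
i=15 t=12 v=3: → [12,16); WM=14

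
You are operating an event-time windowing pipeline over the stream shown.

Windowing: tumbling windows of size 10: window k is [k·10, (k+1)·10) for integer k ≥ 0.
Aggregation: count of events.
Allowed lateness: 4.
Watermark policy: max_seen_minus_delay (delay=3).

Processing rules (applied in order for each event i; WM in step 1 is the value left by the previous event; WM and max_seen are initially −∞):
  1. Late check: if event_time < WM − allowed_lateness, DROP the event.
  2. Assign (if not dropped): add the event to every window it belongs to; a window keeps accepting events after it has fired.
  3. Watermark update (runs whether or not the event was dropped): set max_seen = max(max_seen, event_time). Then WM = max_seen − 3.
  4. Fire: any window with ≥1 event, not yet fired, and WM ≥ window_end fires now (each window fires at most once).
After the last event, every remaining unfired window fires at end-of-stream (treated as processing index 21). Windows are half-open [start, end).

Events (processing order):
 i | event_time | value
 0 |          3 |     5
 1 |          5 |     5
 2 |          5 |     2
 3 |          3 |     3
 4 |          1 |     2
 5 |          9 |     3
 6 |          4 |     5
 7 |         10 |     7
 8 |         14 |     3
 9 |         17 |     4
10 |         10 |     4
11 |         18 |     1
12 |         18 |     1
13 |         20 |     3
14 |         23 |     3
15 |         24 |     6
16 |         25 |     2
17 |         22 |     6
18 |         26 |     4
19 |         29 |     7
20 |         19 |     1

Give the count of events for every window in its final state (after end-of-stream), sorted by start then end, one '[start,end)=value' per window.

[0,10)=7 [10,20)=6 [20,30)=7

i=0 t=3 v=5: → [0,10); WM=0
i=1 t=5 v=5: → [0,10); WM=2
i=2 t=5 v=2: → [0,10); WM=2
i=3 t=3 v=3: → [0,10); WM=2
i=4 t=1 v=2: → [0,10); WM=2
i=5 t=9 v=3: → [0,10); WM=6
i=6 t=4 v=5: → [0,10); WM=6
i=7 t=10 v=7: → [10,20); WM=7
i=8 t=14 v=3: → [10,20); WM=11; [0,10) fires=7
i=9 t=17 v=4: → [10,20); WM=14
i=10 t=10 v=4: → [10,20); WM=14
i=11 t=18 v=1: → [10,20); WM=15
i=12 t=18 v=1: → [10,20); WM=15
i=13 t=20 v=3: → [20,30); WM=17
i=14 t=23 v=3: → [20,30); WM=20; [10,20) fires=6
i=15 t=24 v=6: → [20,30); WM=21
i=16 t=25 v=2: → [20,30); WM=22
i=17 t=22 v=6: → [20,30); WM=22
i=18 t=26 v=4: → [20,30); WM=23
i=19 t=29 v=7: → [20,30); WM=26
i=20 t=19 v=1: DROP (t<26-4); WM=26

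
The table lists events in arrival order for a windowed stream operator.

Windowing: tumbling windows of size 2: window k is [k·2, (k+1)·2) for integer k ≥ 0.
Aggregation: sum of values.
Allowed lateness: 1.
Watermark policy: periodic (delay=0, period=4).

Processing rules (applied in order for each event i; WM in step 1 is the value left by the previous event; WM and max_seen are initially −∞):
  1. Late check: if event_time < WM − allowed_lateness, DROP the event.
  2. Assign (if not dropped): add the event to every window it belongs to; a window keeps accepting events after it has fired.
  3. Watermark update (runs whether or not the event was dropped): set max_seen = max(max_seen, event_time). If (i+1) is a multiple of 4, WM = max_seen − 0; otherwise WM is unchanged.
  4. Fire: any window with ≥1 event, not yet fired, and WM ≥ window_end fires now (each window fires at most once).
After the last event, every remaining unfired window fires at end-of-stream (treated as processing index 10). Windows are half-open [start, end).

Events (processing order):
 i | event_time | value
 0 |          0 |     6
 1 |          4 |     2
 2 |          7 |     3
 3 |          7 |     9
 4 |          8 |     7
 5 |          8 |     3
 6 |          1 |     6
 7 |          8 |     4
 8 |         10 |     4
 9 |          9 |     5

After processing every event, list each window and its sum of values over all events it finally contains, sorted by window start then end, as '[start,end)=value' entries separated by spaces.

i=0 t=0 v=6: → [0,2); WM=−∞
i=1 t=4 v=2: → [4,6); WM=−∞
i=2 t=7 v=3: → [6,8); WM=−∞
i=3 t=7 v=9: → [6,8); WM=7; [0,2) fires=6 [4,6) fires=2
i=4 t=8 v=7: → [8,10); WM=7
i=5 t=8 v=3: → [8,10); WM=7
i=6 t=1 v=6: DROP (t<7-1); WM=7
i=7 t=8 v=4: → [8,10); WM=8; [6,8) fires=12
i=8 t=10 v=4: → [10,12); WM=8
i=9 t=9 v=5: → [8,10); WM=8

[0,2)=6 [4,6)=2 [6,8)=12 [8,10)=19 [10,12)=4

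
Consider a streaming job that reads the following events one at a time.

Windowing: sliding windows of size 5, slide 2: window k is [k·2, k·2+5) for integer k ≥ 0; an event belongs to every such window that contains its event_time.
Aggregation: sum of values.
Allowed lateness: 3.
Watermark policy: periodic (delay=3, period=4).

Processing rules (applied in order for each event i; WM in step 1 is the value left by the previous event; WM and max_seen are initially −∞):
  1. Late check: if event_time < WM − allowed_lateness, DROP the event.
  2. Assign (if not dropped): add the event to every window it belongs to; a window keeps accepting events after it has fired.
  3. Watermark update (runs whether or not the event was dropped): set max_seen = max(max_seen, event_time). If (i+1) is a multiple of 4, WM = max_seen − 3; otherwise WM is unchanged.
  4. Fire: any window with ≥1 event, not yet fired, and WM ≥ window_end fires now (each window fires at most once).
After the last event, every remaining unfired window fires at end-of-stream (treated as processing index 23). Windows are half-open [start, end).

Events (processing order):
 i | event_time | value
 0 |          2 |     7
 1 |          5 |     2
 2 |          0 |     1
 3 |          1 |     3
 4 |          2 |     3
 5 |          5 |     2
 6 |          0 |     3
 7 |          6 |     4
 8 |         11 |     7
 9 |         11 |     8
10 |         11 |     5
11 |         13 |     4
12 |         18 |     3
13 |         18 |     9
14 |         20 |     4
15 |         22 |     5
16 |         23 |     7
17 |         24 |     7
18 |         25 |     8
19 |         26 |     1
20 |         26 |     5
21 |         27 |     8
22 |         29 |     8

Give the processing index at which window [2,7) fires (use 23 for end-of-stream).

i=0 t=2 v=7: → [2,7),[0,5); WM=−∞
i=1 t=5 v=2: → [4,9),[2,7); WM=−∞
i=2 t=0 v=1: → [0,5); WM=−∞
i=3 t=1 v=3: → [0,5); WM=2
i=4 t=2 v=3: → [2,7),[0,5); WM=2
i=5 t=5 v=2: → [4,9),[2,7); WM=2
i=6 t=0 v=3: → [0,5); WM=2
i=7 t=6 v=4: → [6,11),[4,9),[2,7); WM=3
i=8 t=11 v=7: → [10,15),[8,13); WM=3
i=9 t=11 v=8: → [10,15),[8,13); WM=3
i=10 t=11 v=5: → [10,15),[8,13); WM=3
i=11 t=13 v=4: → [12,17),[10,15); WM=10; [0,5) fires=17 [2,7) fires=18 [4,9) fires=8
i=12 t=18 v=3: → [18,23),[16,21),[14,19); WM=10
i=13 t=18 v=9: → [18,23),[16,21),[14,19); WM=10
i=14 t=20 v=4: → [20,25),[18,23),[16,21); WM=10
i=15 t=22 v=5: → [22,27),[20,25),[18,23); WM=19; [6,11) fires=4 [8,13) fires=20 [10,15) fires=24 [12,17) fires=4 [14,19) fires=12
i=16 t=23 v=7: → [22,27),[20,25); WM=19
i=17 t=24 v=7: → [24,29),[22,27),[20,25); WM=19
i=18 t=25 v=8: → [24,29),[22,27); WM=19
i=19 t=26 v=1: → [26,31),[24,29),[22,27); WM=23; [16,21) fires=16 [18,23) fires=21
i=20 t=26 v=5: → [26,31),[24,29),[22,27); WM=23
i=21 t=27 v=8: → [26,31),[24,29); WM=23
i=22 t=29 v=8: → [28,33),[26,31); WM=23

11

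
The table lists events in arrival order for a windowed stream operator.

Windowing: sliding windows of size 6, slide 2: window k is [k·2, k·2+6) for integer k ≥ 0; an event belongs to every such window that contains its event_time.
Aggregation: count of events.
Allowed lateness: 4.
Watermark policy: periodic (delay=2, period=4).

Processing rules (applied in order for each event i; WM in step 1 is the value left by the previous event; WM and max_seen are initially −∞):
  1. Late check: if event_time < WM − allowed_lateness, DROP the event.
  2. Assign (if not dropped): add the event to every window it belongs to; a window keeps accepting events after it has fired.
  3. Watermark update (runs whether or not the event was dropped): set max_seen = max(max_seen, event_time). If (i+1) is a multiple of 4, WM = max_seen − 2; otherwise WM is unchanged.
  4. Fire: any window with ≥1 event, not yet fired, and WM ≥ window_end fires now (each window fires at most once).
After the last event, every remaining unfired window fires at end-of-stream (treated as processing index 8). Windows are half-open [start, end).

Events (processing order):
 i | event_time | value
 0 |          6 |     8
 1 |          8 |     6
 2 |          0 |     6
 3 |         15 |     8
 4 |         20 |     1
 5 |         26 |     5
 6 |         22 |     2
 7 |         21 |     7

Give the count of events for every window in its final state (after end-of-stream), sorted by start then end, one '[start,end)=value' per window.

[0,6)=1 [2,8)=1 [4,10)=2 [6,12)=2 [8,14)=1 [10,16)=1 [12,18)=1 [14,20)=1 [16,22)=2 [18,24)=3 [20,26)=3 [22,28)=2 [24,30)=1 [26,32)=1

i=0 t=6 v=8: → [6,12),[4,10),[2,8); WM=−∞
i=1 t=8 v=6: → [8,14),[6,12),[4,10); WM=−∞
i=2 t=0 v=6: → [0,6); WM=−∞
i=3 t=15 v=8: → [14,20),[12,18),[10,16); WM=13; [0,6) fires=1 [2,8) fires=1 [4,10) fires=2 [6,12) fires=2
i=4 t=20 v=1: → [20,26),[18,24),[16,22); WM=13
i=5 t=26 v=5: → [26,32),[24,30),[22,28); WM=13
i=6 t=22 v=2: → [22,28),[20,26),[18,24); WM=13
i=7 t=21 v=7: → [20,26),[18,24),[16,22); WM=24; [8,14) fires=1 [10,16) fires=1 [12,18) fires=1 [14,20) fires=1 [16,22) fires=2 [18,24) fires=3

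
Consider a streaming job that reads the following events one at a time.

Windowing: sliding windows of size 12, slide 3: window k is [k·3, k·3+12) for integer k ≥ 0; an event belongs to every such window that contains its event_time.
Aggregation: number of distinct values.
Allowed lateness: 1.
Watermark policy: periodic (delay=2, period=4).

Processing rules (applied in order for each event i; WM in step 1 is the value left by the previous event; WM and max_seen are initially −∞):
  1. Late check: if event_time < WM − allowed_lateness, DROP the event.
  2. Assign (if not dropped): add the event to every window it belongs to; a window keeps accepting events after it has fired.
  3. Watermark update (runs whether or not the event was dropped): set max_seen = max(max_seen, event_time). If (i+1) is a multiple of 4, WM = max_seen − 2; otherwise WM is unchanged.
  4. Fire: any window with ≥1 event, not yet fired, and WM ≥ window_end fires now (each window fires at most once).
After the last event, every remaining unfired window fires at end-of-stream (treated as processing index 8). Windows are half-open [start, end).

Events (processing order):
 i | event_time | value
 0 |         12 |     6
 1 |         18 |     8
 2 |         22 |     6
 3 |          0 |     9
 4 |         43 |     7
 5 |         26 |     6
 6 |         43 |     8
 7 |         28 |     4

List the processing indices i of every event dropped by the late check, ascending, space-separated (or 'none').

i=0 t=12 v=6: → [12,24),[9,21),[6,18),[3,15); WM=−∞
i=1 t=18 v=8: → [18,30),[15,27),[12,24),[9,21); WM=−∞
i=2 t=22 v=6: → [21,33),[18,30),[15,27),[12,24); WM=−∞
i=3 t=0 v=9: → [0,12); WM=20; [0,12) fires=1 [3,15) fires=1 [6,18) fires=1
i=4 t=43 v=7: → [42,54),[39,51),[36,48),[33,45); WM=20
i=5 t=26 v=6: → [24,36),[21,33),[18,30),[15,27); WM=20
i=6 t=43 v=8: → [42,54),[39,51),[36,48),[33,45); WM=20
i=7 t=28 v=4: → [27,39),[24,36),[21,33),[18,30); WM=41; [9,21) fires=2 [12,24) fires=2 [15,27) fires=2 [18,30) fires=3 [21,33) fires=2 [24,36) fires=2 [27,39) fires=1

none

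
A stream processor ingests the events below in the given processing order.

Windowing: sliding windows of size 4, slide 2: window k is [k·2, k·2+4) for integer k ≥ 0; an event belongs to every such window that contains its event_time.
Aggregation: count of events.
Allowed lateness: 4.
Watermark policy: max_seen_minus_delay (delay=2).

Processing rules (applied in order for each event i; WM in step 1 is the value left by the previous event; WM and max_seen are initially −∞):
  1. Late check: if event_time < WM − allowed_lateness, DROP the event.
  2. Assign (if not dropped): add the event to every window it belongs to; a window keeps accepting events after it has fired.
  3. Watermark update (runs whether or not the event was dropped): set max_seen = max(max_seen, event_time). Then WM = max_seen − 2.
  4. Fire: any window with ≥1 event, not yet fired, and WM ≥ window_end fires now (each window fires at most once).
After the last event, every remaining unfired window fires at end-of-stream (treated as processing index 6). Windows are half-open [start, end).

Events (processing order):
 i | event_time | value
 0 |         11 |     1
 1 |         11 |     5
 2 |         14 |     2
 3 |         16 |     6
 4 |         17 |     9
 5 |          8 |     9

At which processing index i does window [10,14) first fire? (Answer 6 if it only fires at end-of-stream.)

3

i=0 t=11 v=1: → [10,14),[8,12); WM=9
i=1 t=11 v=5: → [10,14),[8,12); WM=9
i=2 t=14 v=2: → [14,18),[12,16); WM=12; [8,12) fires=2
i=3 t=16 v=6: → [16,20),[14,18); WM=14; [10,14) fires=2
i=4 t=17 v=9: → [16,20),[14,18); WM=15
i=5 t=8 v=9: DROP (t<15-4); WM=15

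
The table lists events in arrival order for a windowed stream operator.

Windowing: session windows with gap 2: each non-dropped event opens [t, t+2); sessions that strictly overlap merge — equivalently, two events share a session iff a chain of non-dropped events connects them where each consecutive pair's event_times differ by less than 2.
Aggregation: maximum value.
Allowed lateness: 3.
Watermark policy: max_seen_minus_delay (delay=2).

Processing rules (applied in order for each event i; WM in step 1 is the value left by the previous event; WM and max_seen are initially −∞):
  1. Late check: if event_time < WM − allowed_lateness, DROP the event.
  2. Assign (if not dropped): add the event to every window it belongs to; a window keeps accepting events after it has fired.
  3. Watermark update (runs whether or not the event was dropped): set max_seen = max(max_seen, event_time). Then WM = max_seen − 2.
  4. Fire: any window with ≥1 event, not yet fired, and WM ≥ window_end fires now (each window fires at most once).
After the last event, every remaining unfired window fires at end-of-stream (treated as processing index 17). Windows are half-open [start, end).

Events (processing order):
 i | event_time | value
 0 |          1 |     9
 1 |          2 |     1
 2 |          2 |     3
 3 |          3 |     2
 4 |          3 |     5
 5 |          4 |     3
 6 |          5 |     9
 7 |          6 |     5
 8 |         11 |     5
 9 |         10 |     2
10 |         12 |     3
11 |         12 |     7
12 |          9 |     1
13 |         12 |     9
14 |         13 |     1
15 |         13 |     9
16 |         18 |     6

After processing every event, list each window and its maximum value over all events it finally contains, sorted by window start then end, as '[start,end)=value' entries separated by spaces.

[1,8)=9 [9,15)=9 [18,20)=6

i=0 t=1 v=9: → [1,3); WM=-1
i=1 t=2 v=1: → [1,4); WM=0
i=2 t=2 v=3: → [1,4); WM=0
i=3 t=3 v=2: → [1,5); WM=1
i=4 t=3 v=5: → [1,5); WM=1
i=5 t=4 v=3: → [1,6); WM=2
i=6 t=5 v=9: → [1,7); WM=3
i=7 t=6 v=5: → [1,8); WM=4
i=8 t=11 v=5: → [11,13); WM=9
i=9 t=10 v=2: → [10,13); WM=9
i=10 t=12 v=3: → [10,14); WM=10
i=11 t=12 v=7: → [10,14); WM=10
i=12 t=9 v=1: → [9,14); WM=10
i=13 t=12 v=9: → [9,14); WM=10
i=14 t=13 v=1: → [9,15); WM=11
i=15 t=13 v=9: → [9,15); WM=11
i=16 t=18 v=6: → [18,20); WM=16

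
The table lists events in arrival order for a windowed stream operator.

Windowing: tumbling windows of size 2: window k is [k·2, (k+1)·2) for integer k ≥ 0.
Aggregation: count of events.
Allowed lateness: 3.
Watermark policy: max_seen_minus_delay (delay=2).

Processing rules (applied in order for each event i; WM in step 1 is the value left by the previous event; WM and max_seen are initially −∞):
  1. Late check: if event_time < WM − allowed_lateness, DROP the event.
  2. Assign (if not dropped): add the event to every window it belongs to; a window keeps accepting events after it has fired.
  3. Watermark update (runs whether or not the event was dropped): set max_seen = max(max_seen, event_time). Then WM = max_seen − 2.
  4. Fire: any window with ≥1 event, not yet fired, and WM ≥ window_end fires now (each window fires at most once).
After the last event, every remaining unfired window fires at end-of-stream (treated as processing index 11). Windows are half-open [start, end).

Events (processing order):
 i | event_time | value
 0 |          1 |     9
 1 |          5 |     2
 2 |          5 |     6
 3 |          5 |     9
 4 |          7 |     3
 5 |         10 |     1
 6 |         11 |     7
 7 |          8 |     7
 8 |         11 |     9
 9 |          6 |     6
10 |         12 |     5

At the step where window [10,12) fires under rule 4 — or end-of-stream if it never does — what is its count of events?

i=0 t=1 v=9: → [0,2); WM=-1
i=1 t=5 v=2: → [4,6); WM=3; [0,2) fires=1
i=2 t=5 v=6: → [4,6); WM=3
i=3 t=5 v=9: → [4,6); WM=3
i=4 t=7 v=3: → [6,8); WM=5
i=5 t=10 v=1: → [10,12); WM=8; [4,6) fires=3 [6,8) fires=1
i=6 t=11 v=7: → [10,12); WM=9
i=7 t=8 v=7: → [8,10); WM=9
i=8 t=11 v=9: → [10,12); WM=9
i=9 t=6 v=6: → [6,8); WM=9
i=10 t=12 v=5: → [12,14); WM=10; [8,10) fires=1

3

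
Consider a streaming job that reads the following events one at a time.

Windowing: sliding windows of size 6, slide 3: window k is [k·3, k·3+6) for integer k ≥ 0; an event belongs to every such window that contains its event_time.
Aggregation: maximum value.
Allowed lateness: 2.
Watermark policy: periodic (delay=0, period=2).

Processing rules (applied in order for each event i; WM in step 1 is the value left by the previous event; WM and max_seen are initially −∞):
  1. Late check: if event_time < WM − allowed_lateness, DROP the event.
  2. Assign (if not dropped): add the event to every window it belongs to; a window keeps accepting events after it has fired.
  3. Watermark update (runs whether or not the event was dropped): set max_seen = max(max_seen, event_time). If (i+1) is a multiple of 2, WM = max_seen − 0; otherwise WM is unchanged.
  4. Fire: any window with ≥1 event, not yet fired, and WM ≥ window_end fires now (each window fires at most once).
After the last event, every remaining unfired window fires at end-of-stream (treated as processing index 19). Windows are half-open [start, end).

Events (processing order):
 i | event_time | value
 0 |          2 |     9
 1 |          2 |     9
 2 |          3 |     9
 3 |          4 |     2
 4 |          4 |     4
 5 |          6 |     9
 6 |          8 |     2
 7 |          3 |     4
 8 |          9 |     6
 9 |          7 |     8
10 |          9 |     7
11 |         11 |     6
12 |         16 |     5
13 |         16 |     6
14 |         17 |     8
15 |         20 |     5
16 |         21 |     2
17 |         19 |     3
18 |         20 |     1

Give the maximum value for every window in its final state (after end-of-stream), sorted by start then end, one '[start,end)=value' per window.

[0,6)=9 [3,9)=9 [6,12)=9 [9,15)=7 [12,18)=8 [15,21)=8 [18,24)=5 [21,27)=2

i=0 t=2 v=9: → [0,6); WM=−∞
i=1 t=2 v=9: → [0,6); WM=2
i=2 t=3 v=9: → [3,9),[0,6); WM=2
i=3 t=4 v=2: → [3,9),[0,6); WM=4
i=4 t=4 v=4: → [3,9),[0,6); WM=4
i=5 t=6 v=9: → [6,12),[3,9); WM=6; [0,6) fires=9
i=6 t=8 v=2: → [6,12),[3,9); WM=6
i=7 t=3 v=4: DROP (t<6-2); WM=8
i=8 t=9 v=6: → [9,15),[6,12); WM=8
i=9 t=7 v=8: → [6,12),[3,9); WM=9; [3,9) fires=9
i=10 t=9 v=7: → [9,15),[6,12); WM=9
i=11 t=11 v=6: → [9,15),[6,12); WM=11
i=12 t=16 v=5: → [15,21),[12,18); WM=11
i=13 t=16 v=6: → [15,21),[12,18); WM=16; [6,12) fires=9 [9,15) fires=7
i=14 t=17 v=8: → [15,21),[12,18); WM=16
i=15 t=20 v=5: → [18,24),[15,21); WM=20; [12,18) fires=8
i=16 t=21 v=2: → [21,27),[18,24); WM=20
i=17 t=19 v=3: → [18,24),[15,21); WM=21; [15,21) fires=8
i=18 t=20 v=1: → [18,24),[15,21); WM=21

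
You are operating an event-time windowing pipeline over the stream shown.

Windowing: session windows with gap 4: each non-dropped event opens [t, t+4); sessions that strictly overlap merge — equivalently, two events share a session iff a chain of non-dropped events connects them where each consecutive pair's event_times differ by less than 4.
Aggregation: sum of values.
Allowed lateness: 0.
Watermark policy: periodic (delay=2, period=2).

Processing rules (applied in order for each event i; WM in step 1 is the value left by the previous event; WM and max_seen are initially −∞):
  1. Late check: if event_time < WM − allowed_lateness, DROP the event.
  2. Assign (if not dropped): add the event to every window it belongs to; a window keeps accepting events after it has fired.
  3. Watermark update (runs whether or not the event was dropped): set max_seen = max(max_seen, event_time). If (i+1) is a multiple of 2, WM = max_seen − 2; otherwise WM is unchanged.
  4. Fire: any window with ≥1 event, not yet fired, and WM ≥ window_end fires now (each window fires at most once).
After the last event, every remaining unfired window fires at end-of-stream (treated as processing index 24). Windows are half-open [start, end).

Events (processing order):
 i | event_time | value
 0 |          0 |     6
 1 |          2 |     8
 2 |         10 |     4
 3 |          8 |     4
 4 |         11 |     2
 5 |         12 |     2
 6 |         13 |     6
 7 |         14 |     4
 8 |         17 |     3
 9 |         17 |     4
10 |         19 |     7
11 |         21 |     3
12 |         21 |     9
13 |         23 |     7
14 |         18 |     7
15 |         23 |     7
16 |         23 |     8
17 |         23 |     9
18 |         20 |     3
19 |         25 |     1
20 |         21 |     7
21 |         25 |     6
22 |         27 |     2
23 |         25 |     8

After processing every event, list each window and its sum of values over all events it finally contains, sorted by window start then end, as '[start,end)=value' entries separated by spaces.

i=0 t=0 v=6: → [0,4); WM=−∞
i=1 t=2 v=8: → [0,6); WM=0
i=2 t=10 v=4: → [10,14); WM=0
i=3 t=8 v=4: → [8,14); WM=8
i=4 t=11 v=2: → [8,15); WM=8
i=5 t=12 v=2: → [8,16); WM=10
i=6 t=13 v=6: → [8,17); WM=10
i=7 t=14 v=4: → [8,18); WM=12
i=8 t=17 v=3: → [8,21); WM=12
i=9 t=17 v=4: → [8,21); WM=15
i=10 t=19 v=7: → [8,23); WM=15
i=11 t=21 v=3: → [8,25); WM=19
i=12 t=21 v=9: → [8,25); WM=19
i=13 t=23 v=7: → [8,27); WM=21
i=14 t=18 v=7: DROP (t<21-0); WM=21
i=15 t=23 v=7: → [8,27); WM=21
i=16 t=23 v=8: → [8,27); WM=21
i=17 t=23 v=9: → [8,27); WM=21
i=18 t=20 v=3: DROP (t<21-0); WM=21
i=19 t=25 v=1: → [8,29); WM=23
i=20 t=21 v=7: DROP (t<23-0); WM=23
i=21 t=25 v=6: → [8,29); WM=23
i=22 t=27 v=2: → [8,31); WM=23
i=23 t=25 v=8: → [8,31); WM=25

[0,6)=14 [8,31)=96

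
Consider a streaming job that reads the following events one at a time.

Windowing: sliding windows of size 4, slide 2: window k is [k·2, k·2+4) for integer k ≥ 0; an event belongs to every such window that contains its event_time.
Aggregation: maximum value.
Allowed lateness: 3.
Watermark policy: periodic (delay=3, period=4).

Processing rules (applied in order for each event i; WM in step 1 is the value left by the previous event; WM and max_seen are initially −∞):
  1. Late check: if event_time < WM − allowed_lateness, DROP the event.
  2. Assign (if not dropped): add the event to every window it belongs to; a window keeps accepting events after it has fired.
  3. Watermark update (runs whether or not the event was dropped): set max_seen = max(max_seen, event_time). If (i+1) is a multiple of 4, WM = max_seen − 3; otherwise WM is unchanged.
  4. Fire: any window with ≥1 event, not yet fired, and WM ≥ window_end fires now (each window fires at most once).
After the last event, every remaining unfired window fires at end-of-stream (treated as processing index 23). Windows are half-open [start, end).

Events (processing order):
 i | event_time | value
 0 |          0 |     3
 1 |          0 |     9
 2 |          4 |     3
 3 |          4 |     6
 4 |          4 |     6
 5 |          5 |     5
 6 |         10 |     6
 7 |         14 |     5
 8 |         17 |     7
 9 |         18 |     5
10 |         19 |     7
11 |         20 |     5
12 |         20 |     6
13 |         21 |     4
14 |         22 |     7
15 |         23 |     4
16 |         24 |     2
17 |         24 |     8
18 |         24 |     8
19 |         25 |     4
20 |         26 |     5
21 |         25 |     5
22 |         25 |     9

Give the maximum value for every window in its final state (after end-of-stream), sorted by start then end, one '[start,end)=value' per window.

[0,4)=9 [2,6)=6 [4,8)=6 [8,12)=6 [10,14)=6 [12,16)=5 [14,18)=7 [16,20)=7 [18,22)=7 [20,24)=7 [22,26)=9 [24,28)=9 [26,30)=5

i=0 t=0 v=3: → [0,4); WM=−∞
i=1 t=0 v=9: → [0,4); WM=−∞
i=2 t=4 v=3: → [4,8),[2,6); WM=−∞
i=3 t=4 v=6: → [4,8),[2,6); WM=1
i=4 t=4 v=6: → [4,8),[2,6); WM=1
i=5 t=5 v=5: → [4,8),[2,6); WM=1
i=6 t=10 v=6: → [10,14),[8,12); WM=1
i=7 t=14 v=5: → [14,18),[12,16); WM=11; [0,4) fires=9 [2,6) fires=6 [4,8) fires=6
i=8 t=17 v=7: → [16,20),[14,18); WM=11
i=9 t=18 v=5: → [18,22),[16,20); WM=11
i=10 t=19 v=7: → [18,22),[16,20); WM=11
i=11 t=20 v=5: → [20,24),[18,22); WM=17; [8,12) fires=6 [10,14) fires=6 [12,16) fires=5
i=12 t=20 v=6: → [20,24),[18,22); WM=17
i=13 t=21 v=4: → [20,24),[18,22); WM=17
i=14 t=22 v=7: → [22,26),[20,24); WM=17
i=15 t=23 v=4: → [22,26),[20,24); WM=20; [14,18) fires=7 [16,20) fires=7
i=16 t=24 v=2: → [24,28),[22,26); WM=20
i=17 t=24 v=8: → [24,28),[22,26); WM=20
i=18 t=24 v=8: → [24,28),[22,26); WM=20
i=19 t=25 v=4: → [24,28),[22,26); WM=22; [18,22) fires=7
i=20 t=26 v=5: → [26,30),[24,28); WM=22
i=21 t=25 v=5: → [24,28),[22,26); WM=22
i=22 t=25 v=9: → [24,28),[22,26); WM=22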